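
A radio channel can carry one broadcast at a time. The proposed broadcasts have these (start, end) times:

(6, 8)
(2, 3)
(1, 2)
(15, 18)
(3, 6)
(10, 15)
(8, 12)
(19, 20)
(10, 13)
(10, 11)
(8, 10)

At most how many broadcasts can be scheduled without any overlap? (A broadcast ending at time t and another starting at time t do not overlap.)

Sort by end time and greedily take each interval whose start is ≥ the last chosen end.
Sorted by end: (1,2)  (2,3)  (3,6)  (6,8)  (8,10)  (10,11)  (8,12)  (10,13)  (10,15)  (15,18)  (19,20)
take (1,2); take (2,3); take (3,6); take (6,8); take (8,10); take (10,11); take (15,18); take (19,20).
Selected 8 broadcasts.

8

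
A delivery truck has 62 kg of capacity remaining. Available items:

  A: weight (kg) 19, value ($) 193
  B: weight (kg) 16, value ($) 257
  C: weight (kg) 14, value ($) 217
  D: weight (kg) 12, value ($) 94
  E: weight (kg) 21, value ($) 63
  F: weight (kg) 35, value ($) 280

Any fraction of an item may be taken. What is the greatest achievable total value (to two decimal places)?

Sort by value per unit weight and fill in that order.
Order: B (257/16=16.06) > C (217/14=15.50) > A (193/19=10.16) > F (280/35=8.00) > D (94/12=7.83) > E (63/21=3.00)
Fill: take B (16 @ 257) → take C (14 @ 217) → take A (19 @ 193) → take 13/35 of F → 104.00; 62/62 used.
Total value = 771.00

771.00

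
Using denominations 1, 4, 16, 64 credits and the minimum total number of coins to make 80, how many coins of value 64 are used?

Greedy: take as many of the largest coin as possible, then repeat with the remainder.
80 = 1×64 + 1×16
Count of 64: 1

1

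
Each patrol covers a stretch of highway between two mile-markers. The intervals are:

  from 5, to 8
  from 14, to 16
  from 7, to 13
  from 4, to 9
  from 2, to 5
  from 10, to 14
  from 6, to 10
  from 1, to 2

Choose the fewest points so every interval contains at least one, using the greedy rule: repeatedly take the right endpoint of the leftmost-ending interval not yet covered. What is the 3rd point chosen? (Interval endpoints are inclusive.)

Sorted: [1,2] [2,5] [5,8] [4,9] [6,10] [7,13] [10,14] [14,16]
{[1,2],[2,5]} hit by 2; {[5,8],[4,9],[6,10],[7,13]} hit by 8; {[10,14],[14,16]} hit by 14.
Points: 2, 8, 14 (3 total).

14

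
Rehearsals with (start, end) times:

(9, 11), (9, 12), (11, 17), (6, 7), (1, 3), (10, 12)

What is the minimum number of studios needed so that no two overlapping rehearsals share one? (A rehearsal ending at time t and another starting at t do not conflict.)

starts: [1, 6, 9, 9, 10, 11]
ends:   [3, 7, 11, 12, 12, 17]
s1→1 e3→0 s6→1 e7→0 s9→1 s9→2 s10→3  — peak 3.

3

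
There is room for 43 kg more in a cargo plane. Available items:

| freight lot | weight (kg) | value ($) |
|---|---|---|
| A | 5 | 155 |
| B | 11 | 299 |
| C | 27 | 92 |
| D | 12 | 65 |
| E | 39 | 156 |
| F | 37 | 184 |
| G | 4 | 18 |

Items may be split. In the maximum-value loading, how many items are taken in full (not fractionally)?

3

Sort by value per unit weight and fill in that order.
Order: A (155/5=31.00) > B (299/11=27.18) > D (65/12=5.42) > F (184/37=4.97) > G (18/4=4.50) > E (156/39=4.00) > C (92/27=3.41)
Fill: take A (5 @ 155) → take B (11 @ 299) → take D (12 @ 65) → take 15/37 of F → 74.59; 43/43 used.
3 item(s) taken whole; one partial (take 15/37 of F).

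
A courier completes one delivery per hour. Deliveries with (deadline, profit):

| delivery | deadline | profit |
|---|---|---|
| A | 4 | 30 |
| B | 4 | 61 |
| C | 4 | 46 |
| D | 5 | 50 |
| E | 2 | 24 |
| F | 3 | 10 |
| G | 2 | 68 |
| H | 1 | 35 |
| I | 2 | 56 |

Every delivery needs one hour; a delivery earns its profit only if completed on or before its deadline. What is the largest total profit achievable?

Profit order: G=68 B=61 I=56 D=50 C=46 H=35 A=30 E=24 F=10
Assign: G→slot 2, B→slot 4, I→slot 1, D→slot 5, C→slot 3, H skipped, A skipped, E skipped, F skipped.
Slots: [1:I] [2:G] [3:C] [4:B] [5:D]
Profit = 56 + 68 + 46 + 61 + 50 = 281

281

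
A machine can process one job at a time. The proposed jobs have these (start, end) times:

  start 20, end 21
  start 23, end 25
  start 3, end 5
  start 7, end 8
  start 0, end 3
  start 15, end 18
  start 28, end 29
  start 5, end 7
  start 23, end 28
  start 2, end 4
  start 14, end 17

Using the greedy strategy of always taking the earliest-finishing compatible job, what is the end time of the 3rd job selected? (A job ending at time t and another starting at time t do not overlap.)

7

Sorted by end: (0,3)  (2,4)  (3,5)  (5,7)  (7,8)  (14,17)  (15,18)  (20,21)  (23,25)  (23,28)  (28,29)
take (0,3); take (3,5); take (5,7); take (7,8); take (14,17); take (20,21); take (23,25); take (28,29).
Selected: (0,3) (3,5) (5,7) (7,8) (14,17) (20,21) (23,25) (28,29)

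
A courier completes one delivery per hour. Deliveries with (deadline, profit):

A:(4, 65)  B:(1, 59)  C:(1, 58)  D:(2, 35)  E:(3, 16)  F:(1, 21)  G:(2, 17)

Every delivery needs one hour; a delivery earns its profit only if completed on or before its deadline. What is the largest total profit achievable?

Sort by profit descending; place each in the latest free slot ≤ its deadline.
By profit: A(d4,65), B(d1,59), C(d1,58), D(d2,35), F(d1,21), G(d2,17), E(d3,16)
A→slot 4; B→slot 1; C skipped; D→slot 2; F skipped; G skipped; E→slot 3.
Profit = 59 + 35 + 16 + 65 = 175

175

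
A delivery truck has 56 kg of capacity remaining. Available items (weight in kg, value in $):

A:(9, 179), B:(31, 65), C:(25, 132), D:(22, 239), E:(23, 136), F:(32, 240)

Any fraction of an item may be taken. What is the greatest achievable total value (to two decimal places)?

Sort by value per unit weight and fill in that order.
Order: A (179/9=19.89) > D (239/22=10.86) > F (240/32=7.50) > E (136/23=5.91) > C (132/25=5.28) > B (65/31=2.10)
Fill: take A (9 @ 179) → take D (22 @ 239) → take 25/32 of F → 187.50; 56/56 used.
Total value = 605.50

605.50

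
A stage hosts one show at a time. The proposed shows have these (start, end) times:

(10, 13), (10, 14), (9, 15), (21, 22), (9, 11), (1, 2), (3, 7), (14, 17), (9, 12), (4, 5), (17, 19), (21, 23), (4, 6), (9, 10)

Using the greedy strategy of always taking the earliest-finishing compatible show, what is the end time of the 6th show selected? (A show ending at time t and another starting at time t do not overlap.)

19

Order by finish time; keep every interval that doesn't clash with the previous kept one.
By end time: (1,2), (4,5), (4,6), (3,7), (9,10), (9,11), (9,12), (10,13), (10,14), (9,15), (14,17), (17,19), (21,22), (21,23).
Pick (1,2); next start ≥ 2 → (4,5); next start ≥ 5 → (9,10); next start ≥ 10 → (10,13); next start ≥ 13 → (14,17); next start ≥ 17 → (17,19); next start ≥ 19 → (21,22).
Selected: (1,2) (4,5) (9,10) (10,13) (14,17) (17,19) (21,22)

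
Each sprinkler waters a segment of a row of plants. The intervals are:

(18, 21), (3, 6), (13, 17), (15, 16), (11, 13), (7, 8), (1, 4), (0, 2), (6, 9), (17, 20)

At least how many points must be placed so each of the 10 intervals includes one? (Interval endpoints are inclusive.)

By right end: [0,2]  [1,4]  [3,6]  [7,8]  [6,9]  [11,13]  [15,16]  [13,17]  [17,20]  [18,21]
[0,2] uncovered → point at 2; [3,6] uncovered → point at 6; [7,8] uncovered → point at 8; [11,13] uncovered → point at 13; [15,16] uncovered → point at 16; [17,20] uncovered → point at 20.
Points: 2, 6, 8, 13, 16, 20 (6 total).

6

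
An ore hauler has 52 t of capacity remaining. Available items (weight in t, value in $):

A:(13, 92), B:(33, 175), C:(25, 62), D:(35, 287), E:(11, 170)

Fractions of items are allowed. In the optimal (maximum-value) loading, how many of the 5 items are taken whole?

2

Order: E (170/11=15.45) > D (287/35=8.20) > A (92/13=7.08) > B (175/33=5.30) > C (62/25=2.48)
Fill: take E (11 @ 170) → take D (35 @ 287) → take 6/13 of A → 42.46; 52/52 used.
2 item(s) taken whole; one partial (take 6/13 of A).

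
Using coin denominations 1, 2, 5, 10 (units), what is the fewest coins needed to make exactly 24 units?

24 − 2×10→4 − 2×2→0
Total coins = 2 + 2 = 4

4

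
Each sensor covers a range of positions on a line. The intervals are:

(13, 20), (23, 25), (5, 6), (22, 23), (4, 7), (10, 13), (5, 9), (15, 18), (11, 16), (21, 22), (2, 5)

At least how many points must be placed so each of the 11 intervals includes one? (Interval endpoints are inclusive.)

By right end: [2,5]  [5,6]  [4,7]  [5,9]  [10,13]  [11,16]  [15,18]  [13,20]  [21,22]  [22,23]  [23,25]
[2,5] uncovered → point at 5; [10,13] uncovered → point at 13; [15,18] uncovered → point at 18; [21,22] uncovered → point at 22; [23,25] uncovered → point at 25.
Points: 5, 13, 18, 22, 25 (5 total).

5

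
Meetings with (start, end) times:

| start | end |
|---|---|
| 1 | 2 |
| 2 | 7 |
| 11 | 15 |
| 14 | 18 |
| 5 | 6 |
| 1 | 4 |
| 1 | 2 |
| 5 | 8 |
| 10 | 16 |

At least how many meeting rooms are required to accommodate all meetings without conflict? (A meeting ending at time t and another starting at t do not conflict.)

The answer is the maximum number of intervals overlapping at any instant.
Events (time:±→running): 1:+→1 1:+→2 1:+→3 … peak 3.

3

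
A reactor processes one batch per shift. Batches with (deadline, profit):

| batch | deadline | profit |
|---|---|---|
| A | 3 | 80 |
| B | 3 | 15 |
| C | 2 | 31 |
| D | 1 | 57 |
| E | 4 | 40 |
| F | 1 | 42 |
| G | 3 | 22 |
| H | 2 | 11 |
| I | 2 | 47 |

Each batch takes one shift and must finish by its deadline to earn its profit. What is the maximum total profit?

Profit order: A=80 D=57 I=47 F=42 E=40 C=31 G=22 B=15 H=11
Assign: A→slot 3, D→slot 1, I→slot 2, F skipped, E→slot 4, C skipped, G skipped, B skipped, H skipped.
Slots: [1:D] [2:I] [3:A] [4:E]
Profit = 57 + 47 + 80 + 40 = 224

224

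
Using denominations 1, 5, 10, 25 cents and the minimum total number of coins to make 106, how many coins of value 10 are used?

0

106 = 4×25 + 1×5 + 1×1
Count of 10: 0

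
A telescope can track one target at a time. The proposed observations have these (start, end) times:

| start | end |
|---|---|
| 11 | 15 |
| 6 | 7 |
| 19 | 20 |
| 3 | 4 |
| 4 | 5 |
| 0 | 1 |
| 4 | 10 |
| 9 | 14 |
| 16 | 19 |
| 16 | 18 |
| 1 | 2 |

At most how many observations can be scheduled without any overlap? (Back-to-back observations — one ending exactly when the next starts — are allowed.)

Greedy by earliest finish: after sorting by end time, pick each interval compatible with the last pick.
Sorted by end: (0,1)  (1,2)  (3,4)  (4,5)  (6,7)  (4,10)  (9,14)  (11,15)  (16,18)  (16,19)  (19,20)
take (0,1); take (1,2); take (3,4); take (4,5); take (6,7); skip (4,10); take (9,14); take (16,18); take (19,20).
Selected 8 observations.

8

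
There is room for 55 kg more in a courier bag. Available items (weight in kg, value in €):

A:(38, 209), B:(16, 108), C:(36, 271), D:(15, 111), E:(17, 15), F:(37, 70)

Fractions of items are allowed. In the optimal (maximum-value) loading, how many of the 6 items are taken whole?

2

Sort by value per unit weight and fill in that order.
Order: C (271/36=7.53) > D (111/15=7.40) > B (108/16=6.75) > A (209/38=5.50) > F (70/37=1.89) > E (15/17=0.88)
Fill: take C (36 @ 271) → take D (15 @ 111) → take 4/16 of B → 27.00; 55/55 used.
2 item(s) taken whole; one partial (take 4/16 of B).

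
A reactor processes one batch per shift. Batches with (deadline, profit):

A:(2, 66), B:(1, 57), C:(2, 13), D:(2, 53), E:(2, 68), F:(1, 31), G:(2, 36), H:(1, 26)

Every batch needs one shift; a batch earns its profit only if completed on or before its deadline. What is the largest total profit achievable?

Sort by profit descending; place each in the latest free slot ≤ its deadline.
Profit order: E=68 A=66 B=57 D=53 G=36 F=31 H=26 C=13
Assign: E→slot 2, A→slot 1, B skipped, D skipped, G skipped, F skipped, H skipped, C skipped.
Slots: [1:A] [2:E]
Profit = 66 + 68 = 134

134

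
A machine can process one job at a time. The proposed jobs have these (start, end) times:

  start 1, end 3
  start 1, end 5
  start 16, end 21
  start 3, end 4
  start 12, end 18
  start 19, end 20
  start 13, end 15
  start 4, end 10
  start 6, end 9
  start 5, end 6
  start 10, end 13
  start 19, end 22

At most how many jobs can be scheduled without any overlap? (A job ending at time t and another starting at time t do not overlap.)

7

Greedy by earliest finish: after sorting by end time, pick each interval compatible with the last pick.
By end time: (1,3), (3,4), (1,5), (5,6), (6,9), (4,10), (10,13), (13,15), (12,18), (19,20), (16,21), (19,22).
Pick (1,3); next start ≥ 3 → (3,4); next start ≥ 4 → (5,6); next start ≥ 6 → (6,9); next start ≥ 9 → (10,13); next start ≥ 13 → (13,15); next start ≥ 15 → (19,20).
Selected 7 jobs.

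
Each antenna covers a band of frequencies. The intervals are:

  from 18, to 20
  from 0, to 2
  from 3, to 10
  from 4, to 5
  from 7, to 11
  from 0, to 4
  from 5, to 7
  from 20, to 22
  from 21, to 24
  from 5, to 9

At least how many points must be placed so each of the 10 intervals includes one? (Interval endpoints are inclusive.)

5

Process intervals by earliest right end; each time one isn't hit yet, stab at its right endpoint.
Sorted: [0,2] [0,4] [4,5] [5,7] [5,9] [3,10] [7,11] [18,20] [20,22] [21,24]
{[0,2],[0,4]} hit by 2; {[4,5],[5,7],[5,9],[3,10]} hit by 5; {[7,11]} hit by 11; {[18,20],[20,22]} hit by 20; {[21,24]} hit by 24.
Points: 2, 5, 11, 20, 24 (5 total).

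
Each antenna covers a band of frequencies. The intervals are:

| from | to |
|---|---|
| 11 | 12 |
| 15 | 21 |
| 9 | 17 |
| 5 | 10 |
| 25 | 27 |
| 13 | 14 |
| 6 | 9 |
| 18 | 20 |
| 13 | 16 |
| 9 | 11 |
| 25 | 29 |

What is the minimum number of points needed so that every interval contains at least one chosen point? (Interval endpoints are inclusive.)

Process intervals by earliest right end; each time one isn't hit yet, stab at its right endpoint.
By right end: [6,9]  [5,10]  [9,11]  [11,12]  [13,14]  [13,16]  [9,17]  [18,20]  [15,21]  [25,27]  [25,29]
[6,9] uncovered → point at 9; [11,12] uncovered → point at 12; [13,14] uncovered → point at 14; [18,20] uncovered → point at 20; [25,27] uncovered → point at 27.
Points: 9, 12, 14, 20, 27 (5 total).

5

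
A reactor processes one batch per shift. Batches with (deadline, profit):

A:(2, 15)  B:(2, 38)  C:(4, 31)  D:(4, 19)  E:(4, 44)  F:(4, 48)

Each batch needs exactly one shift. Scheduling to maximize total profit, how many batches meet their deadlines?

4

Sort by profit descending; place each in the latest free slot ≤ its deadline.
By profit: F(d4,48), E(d4,44), B(d2,38), C(d4,31), D(d4,19), A(d2,15)
F→slot 4; E→slot 3; B→slot 2; C→slot 1; D skipped; A skipped.
4 of 6 scheduled.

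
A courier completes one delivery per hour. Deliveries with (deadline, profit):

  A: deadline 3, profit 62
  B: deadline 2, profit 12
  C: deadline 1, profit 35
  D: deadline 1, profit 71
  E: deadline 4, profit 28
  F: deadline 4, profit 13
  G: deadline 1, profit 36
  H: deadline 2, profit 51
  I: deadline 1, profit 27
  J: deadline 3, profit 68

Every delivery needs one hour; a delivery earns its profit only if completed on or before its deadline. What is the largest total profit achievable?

229

By profit: D(d1,71), J(d3,68), A(d3,62), H(d2,51), G(d1,36), C(d1,35), E(d4,28), I(d1,27), F(d4,13), B(d2,12)
D→slot 1; J→slot 3; A→slot 2; H skipped; G skipped; C skipped; E→slot 4; I skipped; F skipped; B skipped.
Profit = 71 + 62 + 68 + 28 = 229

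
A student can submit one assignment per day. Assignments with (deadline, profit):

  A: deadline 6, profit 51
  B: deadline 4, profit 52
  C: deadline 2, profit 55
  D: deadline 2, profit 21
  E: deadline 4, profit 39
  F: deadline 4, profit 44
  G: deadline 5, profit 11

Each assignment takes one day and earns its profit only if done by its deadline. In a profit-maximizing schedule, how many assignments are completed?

By profit: C(d2,55), B(d4,52), A(d6,51), F(d4,44), E(d4,39), D(d2,21), G(d5,11)
C→slot 2; B→slot 4; A→slot 6; F→slot 3; E→slot 1; D skipped; G→slot 5.
6 of 7 scheduled.

6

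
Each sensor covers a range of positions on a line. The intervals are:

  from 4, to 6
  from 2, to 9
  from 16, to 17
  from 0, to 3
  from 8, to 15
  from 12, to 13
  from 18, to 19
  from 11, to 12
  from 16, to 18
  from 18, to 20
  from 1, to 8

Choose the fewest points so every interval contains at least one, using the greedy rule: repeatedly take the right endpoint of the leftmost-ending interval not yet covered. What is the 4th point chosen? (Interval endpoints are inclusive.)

By right end: [0,3]  [4,6]  [1,8]  [2,9]  [11,12]  [12,13]  [8,15]  [16,17]  [16,18]  [18,19]  [18,20]
[0,3] uncovered → point at 3; [4,6] uncovered → point at 6; [11,12] uncovered → point at 12; [16,17] uncovered → point at 17; [18,19] uncovered → point at 19.
Points: 3, 6, 12, 17, 19 (5 total).

17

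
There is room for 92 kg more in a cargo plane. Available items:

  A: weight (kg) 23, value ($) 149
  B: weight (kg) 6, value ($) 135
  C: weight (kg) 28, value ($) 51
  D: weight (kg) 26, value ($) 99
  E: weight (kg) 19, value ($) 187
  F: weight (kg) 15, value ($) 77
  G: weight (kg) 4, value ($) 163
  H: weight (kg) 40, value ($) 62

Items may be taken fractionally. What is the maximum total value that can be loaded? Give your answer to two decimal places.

806.19

Ratios (sorted): G 40.75, B 22.50, E 9.84, A 6.48, F 5.13, D 3.81, C 1.82, H 1.55
take G (4 @ 163); take B (6 @ 135); take E (19 @ 187); take A (23 @ 149); take F (15 @ 77); take 25/26 of D → 95.19. Capacity used 92/92.
Total value = 806.19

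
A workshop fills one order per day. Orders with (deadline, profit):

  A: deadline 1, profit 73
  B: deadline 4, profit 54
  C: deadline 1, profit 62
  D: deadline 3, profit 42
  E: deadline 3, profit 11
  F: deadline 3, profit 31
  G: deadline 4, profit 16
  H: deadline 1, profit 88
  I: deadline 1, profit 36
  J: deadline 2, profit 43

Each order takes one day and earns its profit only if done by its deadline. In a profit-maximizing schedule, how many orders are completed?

Profit order: H=88 A=73 C=62 B=54 J=43 D=42 I=36 F=31 G=16 E=11
Assign: H→slot 1, A skipped, C skipped, B→slot 4, J→slot 2, D→slot 3, I skipped, F skipped, G skipped, E skipped.
Slots: [1:H] [2:J] [3:D] [4:B]
4 of 10 scheduled.

4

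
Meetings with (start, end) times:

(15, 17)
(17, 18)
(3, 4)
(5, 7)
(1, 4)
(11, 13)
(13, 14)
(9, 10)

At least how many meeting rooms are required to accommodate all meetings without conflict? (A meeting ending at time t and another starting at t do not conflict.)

The answer is the maximum number of intervals overlapping at any instant.
Events (time:±→running): 1:+→1 3:+→2 … peak 2.

2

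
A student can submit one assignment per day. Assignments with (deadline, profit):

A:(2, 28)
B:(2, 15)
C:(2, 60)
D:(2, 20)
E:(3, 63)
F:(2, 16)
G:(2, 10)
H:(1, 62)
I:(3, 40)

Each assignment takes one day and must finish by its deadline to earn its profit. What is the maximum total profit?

185

By profit: E(d3,63), H(d1,62), C(d2,60), I(d3,40), A(d2,28), D(d2,20), F(d2,16), B(d2,15), G(d2,10)
E→slot 3; H→slot 1; C→slot 2; I skipped; A skipped; D skipped; F skipped; B skipped; G skipped.
Profit = 62 + 60 + 63 = 185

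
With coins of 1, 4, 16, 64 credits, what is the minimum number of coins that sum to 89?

89 − 1×64→25 − 1×16→9 − 2×4→1 − 1×1→0
Total coins = 1 + 1 + 2 + 1 = 5

5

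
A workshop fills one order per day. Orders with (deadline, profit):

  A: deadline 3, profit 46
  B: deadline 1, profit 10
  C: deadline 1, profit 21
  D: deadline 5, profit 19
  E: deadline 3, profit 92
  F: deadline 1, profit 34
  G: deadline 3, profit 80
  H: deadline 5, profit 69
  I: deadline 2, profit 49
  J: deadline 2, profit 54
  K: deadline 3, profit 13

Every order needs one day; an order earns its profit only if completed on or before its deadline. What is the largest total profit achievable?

Sort by profit descending; place each in the latest free slot ≤ its deadline.
By profit: E(d3,92), G(d3,80), H(d5,69), J(d2,54), I(d2,49), A(d3,46), F(d1,34), C(d1,21), D(d5,19), K(d3,13), B(d1,10)
E→slot 3; G→slot 2; H→slot 5; J→slot 1; I skipped; A skipped; F skipped; C skipped; D→slot 4; K skipped; B skipped.
Profit = 54 + 80 + 92 + 19 + 69 = 314

314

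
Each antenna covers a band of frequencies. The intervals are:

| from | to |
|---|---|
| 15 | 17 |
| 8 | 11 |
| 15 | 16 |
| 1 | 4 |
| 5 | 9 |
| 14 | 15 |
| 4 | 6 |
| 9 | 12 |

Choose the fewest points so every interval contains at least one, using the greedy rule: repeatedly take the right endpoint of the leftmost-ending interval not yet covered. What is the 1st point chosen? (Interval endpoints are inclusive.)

Sort by right endpoint; whenever an interval is uncovered, place a point at its right end.
By right end: [1,4]  [4,6]  [5,9]  [8,11]  [9,12]  [14,15]  [15,16]  [15,17]
[1,4] uncovered → point at 4; [5,9] uncovered → point at 9; [14,15] uncovered → point at 15.
Points: 4, 9, 15 (3 total).

4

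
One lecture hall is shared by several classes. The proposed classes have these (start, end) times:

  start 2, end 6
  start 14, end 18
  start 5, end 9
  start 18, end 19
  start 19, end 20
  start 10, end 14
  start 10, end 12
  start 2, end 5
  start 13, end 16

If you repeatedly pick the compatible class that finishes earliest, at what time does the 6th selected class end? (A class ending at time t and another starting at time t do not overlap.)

Sort by end time and greedily take each interval whose start is ≥ the last chosen end.
Sorted by end: (2,5)  (2,6)  (5,9)  (10,12)  (10,14)  (13,16)  (14,18)  (18,19)  (19,20)
take (2,5); skip (2,6); take (5,9); take (10,12); take (13,16); skip (14,18); take (18,19); take (19,20).
Selected: (2,5) (5,9) (10,12) (13,16) (18,19) (19,20)

20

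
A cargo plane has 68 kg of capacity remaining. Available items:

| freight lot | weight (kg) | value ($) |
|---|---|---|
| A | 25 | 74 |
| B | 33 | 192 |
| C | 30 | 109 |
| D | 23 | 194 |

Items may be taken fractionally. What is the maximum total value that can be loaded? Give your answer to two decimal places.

429.60

Order: D (194/23=8.43) > B (192/33=5.82) > C (109/30=3.63) > A (74/25=2.96)
Fill: take D (23 @ 194) → take B (33 @ 192) → take 12/30 of C → 43.60; 68/68 used.
Total value = 429.60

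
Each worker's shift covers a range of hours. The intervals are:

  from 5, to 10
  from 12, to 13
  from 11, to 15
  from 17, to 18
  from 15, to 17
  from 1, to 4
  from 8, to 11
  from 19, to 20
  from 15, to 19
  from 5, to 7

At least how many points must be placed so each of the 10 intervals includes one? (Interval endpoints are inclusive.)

Sort by right endpoint; whenever an interval is uncovered, place a point at its right end.
Sorted: [1,4] [5,7] [5,10] [8,11] [12,13] [11,15] [15,17] [17,18] [15,19] [19,20]
{[1,4]} hit by 4; {[5,7],[5,10]} hit by 7; {[8,11]} hit by 11; {[12,13],[11,15]} hit by 13; {[15,17],[17,18],[15,19]} hit by 17; {[19,20]} hit by 20.
Points: 4, 7, 11, 13, 17, 20 (6 total).

6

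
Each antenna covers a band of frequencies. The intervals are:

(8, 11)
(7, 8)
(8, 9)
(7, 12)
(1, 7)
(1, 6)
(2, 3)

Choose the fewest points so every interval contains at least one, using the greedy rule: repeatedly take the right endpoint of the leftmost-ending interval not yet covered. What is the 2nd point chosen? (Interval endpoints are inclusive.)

Sort by right endpoint; whenever an interval is uncovered, place a point at its right end.
By right end: [2,3]  [1,6]  [1,7]  [7,8]  [8,9]  [8,11]  [7,12]
[2,3] uncovered → point at 3; [7,8] uncovered → point at 8.
Points: 3, 8 (2 total).

8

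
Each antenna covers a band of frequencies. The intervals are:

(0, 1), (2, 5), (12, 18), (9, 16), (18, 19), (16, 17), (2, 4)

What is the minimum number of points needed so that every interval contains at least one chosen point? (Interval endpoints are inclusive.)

4

Sorted: [0,1] [2,4] [2,5] [9,16] [16,17] [12,18] [18,19]
{[0,1]} hit by 1; {[2,4],[2,5]} hit by 4; {[9,16],[16,17],[12,18]} hit by 16; {[18,19]} hit by 19.
Points: 1, 4, 16, 19 (4 total).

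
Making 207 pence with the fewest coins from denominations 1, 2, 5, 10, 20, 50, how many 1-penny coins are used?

Greedy: take as many of the largest coin as possible, then repeat with the remainder.
207 = 4×50 + 1×5 + 1×2
Count of 1: 0

0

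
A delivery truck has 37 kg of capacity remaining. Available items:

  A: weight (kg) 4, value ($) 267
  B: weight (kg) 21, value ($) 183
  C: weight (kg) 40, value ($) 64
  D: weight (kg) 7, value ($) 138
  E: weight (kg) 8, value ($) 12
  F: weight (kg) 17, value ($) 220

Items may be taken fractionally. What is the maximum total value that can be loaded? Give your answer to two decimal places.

703.43

Sort by value per unit weight and fill in that order.
Ratios (sorted): A 66.75, D 19.71, F 12.94, B 8.71, C 1.60, E 1.50
take A (4 @ 267); take D (7 @ 138); take F (17 @ 220); take 9/21 of B → 78.43. Capacity used 37/37.
Total value = 703.43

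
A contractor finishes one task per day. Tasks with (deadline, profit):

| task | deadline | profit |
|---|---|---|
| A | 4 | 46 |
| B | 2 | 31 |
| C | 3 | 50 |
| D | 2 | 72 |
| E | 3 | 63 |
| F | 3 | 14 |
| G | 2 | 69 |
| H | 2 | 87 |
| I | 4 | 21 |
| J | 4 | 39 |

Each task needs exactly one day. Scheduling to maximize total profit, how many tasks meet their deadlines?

Take jobs in profit order; each goes to the latest open slot no later than its deadline.
Profit order: H=87 D=72 G=69 E=63 C=50 A=46 J=39 B=31 I=21 F=14
Assign: H→slot 2, D→slot 1, G skipped, E→slot 3, C skipped, A→slot 4, J skipped, B skipped, I skipped, F skipped.
Slots: [1:D] [2:H] [3:E] [4:A]
4 of 10 scheduled.

4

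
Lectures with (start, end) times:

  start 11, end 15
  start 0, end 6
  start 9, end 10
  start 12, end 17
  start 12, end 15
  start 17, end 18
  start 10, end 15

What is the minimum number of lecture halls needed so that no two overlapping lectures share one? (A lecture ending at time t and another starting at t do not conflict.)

Count concurrent intervals with a sweep; the peak is the room count.
Events (time:±→running): 0:+→1 6:-→0 9:+→1 10:-→0 10:+→1 11:+→2 12:+→3 12:+→4 … peak 4.

4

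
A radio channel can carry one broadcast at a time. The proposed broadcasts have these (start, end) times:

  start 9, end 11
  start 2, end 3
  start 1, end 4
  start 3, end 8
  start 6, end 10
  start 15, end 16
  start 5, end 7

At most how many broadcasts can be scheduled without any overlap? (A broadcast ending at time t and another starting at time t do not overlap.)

Sorted by end: (2,3)  (1,4)  (5,7)  (3,8)  (6,10)  (9,11)  (15,16)
take (2,3); take (5,7); take (9,11); take (15,16).
Selected 4 broadcasts.

4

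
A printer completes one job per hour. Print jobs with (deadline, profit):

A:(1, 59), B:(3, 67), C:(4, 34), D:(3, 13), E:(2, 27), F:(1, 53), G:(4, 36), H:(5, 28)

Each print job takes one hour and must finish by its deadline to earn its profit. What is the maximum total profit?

By profit: B(d3,67), A(d1,59), F(d1,53), G(d4,36), C(d4,34), H(d5,28), E(d2,27), D(d3,13)
B→slot 3; A→slot 1; F skipped; G→slot 4; C→slot 2; H→slot 5; E skipped; D skipped.
Profit = 59 + 34 + 67 + 36 + 28 = 224

224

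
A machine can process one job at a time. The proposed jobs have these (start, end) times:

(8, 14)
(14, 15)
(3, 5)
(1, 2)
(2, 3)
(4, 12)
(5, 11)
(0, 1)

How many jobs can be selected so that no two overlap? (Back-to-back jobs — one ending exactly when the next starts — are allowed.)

By end time: (0,1), (1,2), (2,3), (3,5), (5,11), (4,12), (8,14), (14,15).
Pick (0,1); next start ≥ 1 → (1,2); next start ≥ 2 → (2,3); next start ≥ 3 → (3,5); next start ≥ 5 → (5,11); next start ≥ 11 → (14,15).
Selected 6 jobs.

6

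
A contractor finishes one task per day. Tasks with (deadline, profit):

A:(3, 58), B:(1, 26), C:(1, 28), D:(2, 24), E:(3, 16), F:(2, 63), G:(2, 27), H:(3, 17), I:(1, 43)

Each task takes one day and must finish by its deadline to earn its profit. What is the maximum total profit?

Take jobs in profit order; each goes to the latest open slot no later than its deadline.
By profit: F(d2,63), A(d3,58), I(d1,43), C(d1,28), G(d2,27), B(d1,26), D(d2,24), H(d3,17), E(d3,16)
F→slot 2; A→slot 3; I→slot 1; C skipped; G skipped; B skipped; D skipped; H skipped; E skipped.
Profit = 43 + 63 + 58 = 164

164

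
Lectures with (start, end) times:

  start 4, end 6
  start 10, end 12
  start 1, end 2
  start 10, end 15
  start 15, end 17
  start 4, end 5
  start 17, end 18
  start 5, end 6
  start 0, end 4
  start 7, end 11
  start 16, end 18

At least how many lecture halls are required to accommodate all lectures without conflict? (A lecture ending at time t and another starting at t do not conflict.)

3

The answer is the maximum number of intervals overlapping at any instant.
Events (time:±→running): 0:+→1 1:+→2 2:-→1 4:-→0 4:+→1 4:+→2 5:-→1 5:+→2 6:-→1 6:-→0 7:+→1 10:+→2 10:+→3 … peak 3.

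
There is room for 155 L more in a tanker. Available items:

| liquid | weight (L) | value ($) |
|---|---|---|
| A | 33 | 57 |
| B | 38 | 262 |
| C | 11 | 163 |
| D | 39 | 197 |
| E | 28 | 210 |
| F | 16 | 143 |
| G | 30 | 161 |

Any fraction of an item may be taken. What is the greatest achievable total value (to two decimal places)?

Greedy by value/weight ratio, highest first.
Order: C (163/11=14.82) > F (143/16=8.94) > E (210/28=7.50) > B (262/38=6.89) > G (161/30=5.37) > D (197/39=5.05) > A (57/33=1.73)
Fill: take C (11 @ 163) → take F (16 @ 143) → take E (28 @ 210) → take B (38 @ 262) → take G (30 @ 161) → take 32/39 of D → 161.64; 155/155 used.
Total value = 1100.64

1100.64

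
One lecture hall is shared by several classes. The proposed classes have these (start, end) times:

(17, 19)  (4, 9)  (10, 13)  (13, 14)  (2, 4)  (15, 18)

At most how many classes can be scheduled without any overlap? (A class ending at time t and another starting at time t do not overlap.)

Sorted by end: (2,4)  (4,9)  (10,13)  (13,14)  (15,18)  (17,19)
take (2,4); take (4,9); take (10,13); take (13,14); take (15,18); skip (17,19).
Selected 5 classes.

5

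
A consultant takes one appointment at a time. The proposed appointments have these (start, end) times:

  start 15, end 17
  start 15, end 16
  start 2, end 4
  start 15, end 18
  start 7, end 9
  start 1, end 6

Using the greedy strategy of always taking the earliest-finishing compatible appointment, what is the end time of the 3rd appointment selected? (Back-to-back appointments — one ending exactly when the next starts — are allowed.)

By end time: (2,4), (1,6), (7,9), (15,16), (15,17), (15,18).
Pick (2,4); next start ≥ 4 → (7,9); next start ≥ 9 → (15,16).
Selected: (2,4) (7,9) (15,16)

16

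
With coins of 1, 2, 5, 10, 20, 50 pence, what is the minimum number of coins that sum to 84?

5

Greedy: take as many of the largest coin as possible, then repeat with the remainder.
84 = 1×50 + 1×20 + 1×10 + 2×2
Total coins = 1 + 1 + 1 + 2 = 5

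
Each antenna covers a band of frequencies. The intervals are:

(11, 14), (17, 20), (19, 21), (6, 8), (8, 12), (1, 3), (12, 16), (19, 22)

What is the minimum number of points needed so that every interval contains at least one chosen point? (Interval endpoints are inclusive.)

Sort by right endpoint; whenever an interval is uncovered, place a point at its right end.
By right end: [1,3]  [6,8]  [8,12]  [11,14]  [12,16]  [17,20]  [19,21]  [19,22]
[1,3] uncovered → point at 3; [6,8] uncovered → point at 8; [11,14] uncovered → point at 14; [17,20] uncovered → point at 20.
Points: 3, 8, 14, 20 (4 total).

4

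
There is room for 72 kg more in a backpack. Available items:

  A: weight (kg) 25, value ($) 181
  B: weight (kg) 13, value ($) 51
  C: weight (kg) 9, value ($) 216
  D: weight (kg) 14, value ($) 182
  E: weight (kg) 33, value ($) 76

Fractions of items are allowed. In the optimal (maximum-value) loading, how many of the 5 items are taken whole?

Ratios (sorted): C 24.00, D 13.00, A 7.24, B 3.92, E 2.30
take C (9 @ 216); take D (14 @ 182); take A (25 @ 181); take B (13 @ 51); take 11/33 of E → 25.33. Capacity used 72/72.
4 item(s) taken whole; one partial (take 11/33 of E).

4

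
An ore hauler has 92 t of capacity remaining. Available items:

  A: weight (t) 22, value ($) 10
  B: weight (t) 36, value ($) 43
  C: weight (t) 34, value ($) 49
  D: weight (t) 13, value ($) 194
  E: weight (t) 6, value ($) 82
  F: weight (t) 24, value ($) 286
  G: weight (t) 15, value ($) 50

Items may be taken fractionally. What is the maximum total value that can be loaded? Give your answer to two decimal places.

Sort by value per unit weight and fill in that order.
Ratios (sorted): D 14.92, E 13.67, F 11.92, G 3.33, C 1.44, B 1.19, A 0.45
take D (13 @ 194); take E (6 @ 82); take F (24 @ 286); take G (15 @ 50); take C (34 @ 49). Capacity used 92/92.
Total value = 661.00

661.00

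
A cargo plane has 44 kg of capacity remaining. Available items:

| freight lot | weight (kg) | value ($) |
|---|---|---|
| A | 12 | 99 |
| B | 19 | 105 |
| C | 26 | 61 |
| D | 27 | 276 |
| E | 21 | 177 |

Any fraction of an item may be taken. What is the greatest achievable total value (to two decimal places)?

419.29

Greedy by value/weight ratio, highest first.
Order: D (276/27=10.22) > E (177/21=8.43) > A (99/12=8.25) > B (105/19=5.53) > C (61/26=2.35)
Fill: take D (27 @ 276) → take 17/21 of E → 143.29; 44/44 used.
Total value = 419.29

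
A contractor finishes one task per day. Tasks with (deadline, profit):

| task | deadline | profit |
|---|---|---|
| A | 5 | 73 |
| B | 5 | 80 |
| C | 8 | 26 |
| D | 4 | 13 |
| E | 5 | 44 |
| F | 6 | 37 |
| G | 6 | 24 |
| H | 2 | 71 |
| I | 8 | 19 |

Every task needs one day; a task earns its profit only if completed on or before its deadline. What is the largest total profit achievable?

374

Take jobs in profit order; each goes to the latest open slot no later than its deadline.
By profit: B(d5,80), A(d5,73), H(d2,71), E(d5,44), F(d6,37), C(d8,26), G(d6,24), I(d8,19), D(d4,13)
B→slot 5; A→slot 4; H→slot 2; E→slot 3; F→slot 6; C→slot 8; G→slot 1; I→slot 7; D skipped.
Profit = 24 + 71 + 44 + 73 + 80 + 37 + 19 + 26 = 374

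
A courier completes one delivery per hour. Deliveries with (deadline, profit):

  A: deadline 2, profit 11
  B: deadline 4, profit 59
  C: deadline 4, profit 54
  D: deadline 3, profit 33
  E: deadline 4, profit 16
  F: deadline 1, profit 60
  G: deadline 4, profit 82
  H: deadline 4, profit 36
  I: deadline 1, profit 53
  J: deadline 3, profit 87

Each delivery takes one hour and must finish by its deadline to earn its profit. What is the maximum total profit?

288

Take jobs in profit order; each goes to the latest open slot no later than its deadline.
By profit: J(d3,87), G(d4,82), F(d1,60), B(d4,59), C(d4,54), I(d1,53), H(d4,36), D(d3,33), E(d4,16), A(d2,11)
J→slot 3; G→slot 4; F→slot 1; B→slot 2; C skipped; I skipped; H skipped; D skipped; E skipped; A skipped.
Profit = 60 + 59 + 87 + 82 = 288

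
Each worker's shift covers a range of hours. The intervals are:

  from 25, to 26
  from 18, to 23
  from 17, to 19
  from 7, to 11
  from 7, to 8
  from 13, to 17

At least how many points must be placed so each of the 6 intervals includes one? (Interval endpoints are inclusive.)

4

By right end: [7,8]  [7,11]  [13,17]  [17,19]  [18,23]  [25,26]
[7,8] uncovered → point at 8; [13,17] uncovered → point at 17; [18,23] uncovered → point at 23; [25,26] uncovered → point at 26.
Points: 8, 17, 23, 26 (4 total).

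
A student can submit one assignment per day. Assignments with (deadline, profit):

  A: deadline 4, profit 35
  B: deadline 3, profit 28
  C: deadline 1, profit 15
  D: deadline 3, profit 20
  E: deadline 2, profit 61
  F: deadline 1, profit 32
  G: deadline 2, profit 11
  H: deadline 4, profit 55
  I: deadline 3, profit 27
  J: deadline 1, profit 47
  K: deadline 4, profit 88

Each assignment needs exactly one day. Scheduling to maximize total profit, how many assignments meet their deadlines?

4

By profit: K(d4,88), E(d2,61), H(d4,55), J(d1,47), A(d4,35), F(d1,32), B(d3,28), I(d3,27), D(d3,20), C(d1,15), G(d2,11)
K→slot 4; E→slot 2; H→slot 3; J→slot 1; A skipped; F skipped; B skipped; I skipped; D skipped; C skipped; G skipped.
4 of 11 scheduled.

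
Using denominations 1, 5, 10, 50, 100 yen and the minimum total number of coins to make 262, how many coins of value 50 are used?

1

Greedy: take as many of the largest coin as possible, then repeat with the remainder.
262 = 2×100 + 1×50 + 1×10 + 2×1
Count of 50: 1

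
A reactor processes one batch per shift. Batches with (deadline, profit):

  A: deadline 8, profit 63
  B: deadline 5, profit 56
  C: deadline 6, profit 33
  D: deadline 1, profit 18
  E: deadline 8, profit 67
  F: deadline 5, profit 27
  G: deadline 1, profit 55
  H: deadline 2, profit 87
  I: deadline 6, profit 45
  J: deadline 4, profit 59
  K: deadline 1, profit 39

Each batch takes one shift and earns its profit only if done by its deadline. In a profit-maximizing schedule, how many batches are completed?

Take jobs in profit order; each goes to the latest open slot no later than its deadline.
Profit order: H=87 E=67 A=63 J=59 B=56 G=55 I=45 K=39 C=33 F=27 D=18
Assign: H→slot 2, E→slot 8, A→slot 7, J→slot 4, B→slot 5, G→slot 1, I→slot 6, K skipped, C→slot 3, F skipped, D skipped.
Slots: [1:G] [2:H] [3:C] [4:J] [5:B] [6:I] [7:A] [8:E]
8 of 11 scheduled.

8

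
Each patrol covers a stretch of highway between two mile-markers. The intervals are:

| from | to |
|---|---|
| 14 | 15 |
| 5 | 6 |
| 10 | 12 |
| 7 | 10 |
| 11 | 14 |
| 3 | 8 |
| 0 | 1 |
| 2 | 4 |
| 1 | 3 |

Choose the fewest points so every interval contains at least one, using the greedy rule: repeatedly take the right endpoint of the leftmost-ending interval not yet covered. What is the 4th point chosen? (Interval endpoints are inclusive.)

10

Sort by right endpoint; whenever an interval is uncovered, place a point at its right end.
By right end: [0,1]  [1,3]  [2,4]  [5,6]  [3,8]  [7,10]  [10,12]  [11,14]  [14,15]
[0,1] uncovered → point at 1; [2,4] uncovered → point at 4; [5,6] uncovered → point at 6; [7,10] uncovered → point at 10; [11,14] uncovered → point at 14.
Points: 1, 4, 6, 10, 14 (5 total).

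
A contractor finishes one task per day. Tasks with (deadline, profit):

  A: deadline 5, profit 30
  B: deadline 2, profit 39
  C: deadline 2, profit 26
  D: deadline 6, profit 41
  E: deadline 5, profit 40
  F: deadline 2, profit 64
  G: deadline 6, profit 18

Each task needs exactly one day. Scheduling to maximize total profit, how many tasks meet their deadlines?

6

Profit order: F=64 D=41 E=40 B=39 A=30 C=26 G=18
Assign: F→slot 2, D→slot 6, E→slot 5, B→slot 1, A→slot 4, C skipped, G→slot 3.
Slots: [1:B] [2:F] [3:G] [4:A] [5:E] [6:D]
6 of 7 scheduled.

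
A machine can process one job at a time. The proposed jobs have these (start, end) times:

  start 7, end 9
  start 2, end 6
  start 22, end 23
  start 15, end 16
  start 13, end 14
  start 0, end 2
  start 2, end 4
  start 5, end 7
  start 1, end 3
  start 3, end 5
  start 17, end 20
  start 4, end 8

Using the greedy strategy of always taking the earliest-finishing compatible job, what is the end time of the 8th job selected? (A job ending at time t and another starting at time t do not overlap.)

23

Greedy by earliest finish: after sorting by end time, pick each interval compatible with the last pick.
By end time: (0,2), (1,3), (2,4), (3,5), (2,6), (5,7), (4,8), (7,9), (13,14), (15,16), (17,20), (22,23).
Pick (0,2); next start ≥ 2 → (2,4); next start ≥ 4 → (5,7); next start ≥ 7 → (7,9); next start ≥ 9 → (13,14); next start ≥ 14 → (15,16); next start ≥ 16 → (17,20); next start ≥ 20 → (22,23).
Selected: (0,2) (2,4) (5,7) (7,9) (13,14) (15,16) (17,20) (22,23)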